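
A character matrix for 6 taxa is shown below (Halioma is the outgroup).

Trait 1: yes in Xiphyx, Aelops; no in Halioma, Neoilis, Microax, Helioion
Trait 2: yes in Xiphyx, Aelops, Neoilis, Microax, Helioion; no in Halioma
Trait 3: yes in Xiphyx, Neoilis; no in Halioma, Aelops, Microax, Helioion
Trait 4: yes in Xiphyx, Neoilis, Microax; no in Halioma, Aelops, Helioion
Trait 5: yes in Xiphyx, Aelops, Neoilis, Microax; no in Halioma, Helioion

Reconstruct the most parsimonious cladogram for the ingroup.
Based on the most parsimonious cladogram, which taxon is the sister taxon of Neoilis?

The outgroup has state 'no' for every character, so 'yes' is the derived state throughout.
Trait 1 groups Aelops and Xiphyx, which is incompatible with the clades supported by the remaining characters; treating it as convergent (homoplasy) costs fewer steps than any alternative tree.
Trait 2 (derived state 'yes') is shared by all ingroup taxa — unites the whole ingroup.
Trait 3 (derived state 'yes') is shared by Neoilis and Xiphyx — a synapomorphy uniting that clade.
Only Microax, Neoilis, and Xiphyx show the derived state 'yes' for Trait 4, supporting them as a clade.
Trait 5 (derived state 'yes') is shared by Aelops, Microax, Neoilis, and Xiphyx — a synapomorphy uniting that clade.
Most parsimonious ingroup topology: ((((Xiphyx,Neoilis),Microax),Aelops),Helioion).
Neoilis and Xiphyx form a cherry on this tree, so they are sister taxa.

Xiphyx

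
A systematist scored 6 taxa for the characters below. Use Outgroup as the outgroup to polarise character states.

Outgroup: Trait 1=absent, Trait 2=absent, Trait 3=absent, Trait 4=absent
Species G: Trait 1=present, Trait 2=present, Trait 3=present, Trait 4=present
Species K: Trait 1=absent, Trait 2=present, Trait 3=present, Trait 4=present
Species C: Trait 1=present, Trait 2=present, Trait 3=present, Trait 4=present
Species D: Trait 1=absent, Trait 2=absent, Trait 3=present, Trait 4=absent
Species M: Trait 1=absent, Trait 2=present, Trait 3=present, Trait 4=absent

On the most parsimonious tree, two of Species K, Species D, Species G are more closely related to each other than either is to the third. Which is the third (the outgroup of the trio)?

The outgroup has state 'absent' for every character, so 'present' is the derived state throughout.
Only Species C and Species G show the derived state 'present' for Trait 1, supporting them as a clade.
Only Species C, Species G, Species K, and Species M show the derived state 'present' for Trait 2, supporting them as a clade.
All ingroup taxa share the derived state 'present' for Trait 3; it defines the ingroup but does not resolve relationships within it.
Only Species C, Species G, and Species K show the derived state 'present' for Trait 4, supporting them as a clade.
Most parsimonious ingroup topology: ((((Species G,Species C),Species K),Species M),Species D).
Species K and Species G share a more recent common ancestor with each other than either does with Species D, so Species D is the least closely related of the three.

Species D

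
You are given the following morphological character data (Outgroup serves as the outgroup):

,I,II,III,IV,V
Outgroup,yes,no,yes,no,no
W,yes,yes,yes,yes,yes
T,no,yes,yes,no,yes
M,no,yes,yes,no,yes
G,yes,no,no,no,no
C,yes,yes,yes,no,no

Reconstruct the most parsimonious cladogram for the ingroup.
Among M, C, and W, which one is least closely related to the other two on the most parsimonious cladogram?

Character polarity is set by the outgroup: the derived state is whichever differs from the outgroup's state, so for I, III the derived state is 'no', and for the remaining characters it is 'yes'.
I (derived state 'no') is shared by M and T — a synapomorphy uniting that clade.
Only C, M, T, and W show the derived state 'yes' for II, supporting them as a clade.
III: derived state 'no' in G only — an autapomorphy, so it tells us nothing about relationships among taxa.
IV: derived state 'yes' in W only — an autapomorphy, so it tells us nothing about relationships among taxa.
V: derived state 'yes' in M, T, and W only — synapomorphy for {M, T, W}.
Most parsimonious ingroup topology: (((W,(T,M)),C),G).
W and M share a more recent common ancestor with each other than either does with C, so C is the least closely related of the three.

C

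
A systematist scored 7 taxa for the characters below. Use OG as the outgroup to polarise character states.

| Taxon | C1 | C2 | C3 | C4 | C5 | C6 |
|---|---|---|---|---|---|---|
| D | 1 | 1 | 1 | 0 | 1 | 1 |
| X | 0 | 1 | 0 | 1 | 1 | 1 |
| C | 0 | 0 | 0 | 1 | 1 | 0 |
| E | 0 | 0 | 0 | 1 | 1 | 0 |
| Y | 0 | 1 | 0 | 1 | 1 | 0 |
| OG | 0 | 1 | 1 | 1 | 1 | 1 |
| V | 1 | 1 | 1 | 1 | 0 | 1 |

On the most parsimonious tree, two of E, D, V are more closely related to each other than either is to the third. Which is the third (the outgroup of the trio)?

E

Character polarity is set by the outgroup: the derived state is whichever differs from the outgroup's state, so for C2, C3, C4, C5, C6 the derived state is '0', and for the remaining characters it is '1'.
C1 (derived state '1') is shared by D and V — a synapomorphy uniting that clade.
Only C and E show the derived state '0' for C2, supporting them as a clade.
C3: derived state '0' in C, E, X, and Y only — synapomorphy for {C, E, X, Y}.
C4: derived state '0' in D only — an autapomorphy, so it tells us nothing about relationships among taxa.
C5: derived state '0' in V only — an autapomorphy, so it tells us nothing about relationships among taxa.
C6: derived state '0' in C, E, and Y only — synapomorphy for {C, E, Y}.
Most parsimonious ingroup topology: ((((E,C),Y),X),(V,D)).
D and V share a more recent common ancestor with each other than either does with E, so E is the least closely related of the three.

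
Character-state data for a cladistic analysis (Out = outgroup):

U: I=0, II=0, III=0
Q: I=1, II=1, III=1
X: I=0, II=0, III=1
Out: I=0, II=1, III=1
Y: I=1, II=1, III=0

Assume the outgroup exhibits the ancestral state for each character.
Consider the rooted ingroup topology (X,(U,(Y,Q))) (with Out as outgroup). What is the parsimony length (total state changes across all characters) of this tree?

5

Map each character onto (X,(U,(Y,Q))) (rooted by Out) and count the minimum state changes it requires (Fitch parsimony):
I: 1; II: 2; III: 2.
Total tree length = 5.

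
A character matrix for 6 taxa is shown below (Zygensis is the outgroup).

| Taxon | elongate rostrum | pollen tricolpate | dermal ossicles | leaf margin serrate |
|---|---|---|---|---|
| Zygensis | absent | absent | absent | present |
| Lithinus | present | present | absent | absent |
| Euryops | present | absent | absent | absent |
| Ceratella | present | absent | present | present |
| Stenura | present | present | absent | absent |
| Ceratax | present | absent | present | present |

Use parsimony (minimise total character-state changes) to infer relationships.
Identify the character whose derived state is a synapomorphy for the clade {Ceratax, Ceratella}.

Character polarity is set by the outgroup: the derived state is whichever differs from the outgroup's state, so for leaf margin serrate the derived state is 'absent', and for the remaining characters it is 'present'.
All ingroup taxa share the derived state 'present' for elongate rostrum; it defines the ingroup but does not resolve relationships within it.
Only Lithinus and Stenura show the derived state 'present' for pollen tricolpate, supporting them as a clade.
dermal ossicles: derived state 'present' in Ceratax and Ceratella only — synapomorphy for {Ceratax, Ceratella}.
Only Euryops, Lithinus, and Stenura show the derived state 'absent' for leaf margin serrate, supporting them as a clade.
Most parsimonious ingroup topology: (((Lithinus,Stenura),Euryops),(Ceratella,Ceratax)).
The clade {Ceratax, Ceratella} is supported by dermal ossicles: its derived state 'present' occurs in exactly those taxa and in no other taxon (including the outgroup).

dermal ossicles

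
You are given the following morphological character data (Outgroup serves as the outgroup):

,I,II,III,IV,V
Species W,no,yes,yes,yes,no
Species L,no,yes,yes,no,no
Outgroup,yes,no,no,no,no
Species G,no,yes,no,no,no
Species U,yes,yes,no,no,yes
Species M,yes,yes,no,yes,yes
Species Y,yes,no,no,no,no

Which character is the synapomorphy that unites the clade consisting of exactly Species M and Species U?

V

Character polarity is set by the outgroup: the derived state is whichever differs from the outgroup's state, so for I the derived state is 'no', and for the remaining characters it is 'yes'.
I (derived state 'no') is shared by Species G, Species L, and Species W — a synapomorphy uniting that clade.
II: derived state 'yes' in Species G, Species L, Species M, Species U, and Species W only — synapomorphy for {Species G, Species L, Species M, Species U, Species W}.
Only Species L and Species W show the derived state 'yes' for III, supporting them as a clade.
IV (state 'yes') occurs in Species M and Species W but conflicts with the nesting implied by the other characters — most parsimoniously interpreted as homoplasy.
V (derived state 'yes') is shared by Species M and Species U — a synapomorphy uniting that clade.
Most parsimonious ingroup topology: (((Species U,Species M),((Species W,Species L),Species G)),Species Y).
The clade {Species M, Species U} is supported by V: its derived state 'yes' occurs in exactly those taxa and in no other taxon (including the outgroup).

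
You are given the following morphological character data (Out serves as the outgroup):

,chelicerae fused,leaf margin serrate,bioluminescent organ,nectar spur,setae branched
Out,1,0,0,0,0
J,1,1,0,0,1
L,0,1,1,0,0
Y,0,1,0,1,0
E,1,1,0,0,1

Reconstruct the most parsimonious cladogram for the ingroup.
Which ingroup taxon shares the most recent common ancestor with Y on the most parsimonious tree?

L

Character polarity is set by the outgroup: the derived state is whichever differs from the outgroup's state, so for chelicerae fused the derived state is '0', and for the remaining characters it is '1'.
chelicerae fused (derived state '0') is shared by L and Y — a synapomorphy uniting that clade.
All ingroup taxa share the derived state '1' for leaf margin serrate; it defines the ingroup but does not resolve relationships within it.
bioluminescent organ (derived state '1') is unique to L (autapomorphy; uninformative for grouping).
nectar spur (derived state '1') is unique to Y (autapomorphy; uninformative for grouping).
setae branched: derived state '1' in E and J only — synapomorphy for {E, J}.
Most parsimonious ingroup topology: ((J,E),(L,Y)).
Y and L form a cherry on this tree, so they are sister taxa.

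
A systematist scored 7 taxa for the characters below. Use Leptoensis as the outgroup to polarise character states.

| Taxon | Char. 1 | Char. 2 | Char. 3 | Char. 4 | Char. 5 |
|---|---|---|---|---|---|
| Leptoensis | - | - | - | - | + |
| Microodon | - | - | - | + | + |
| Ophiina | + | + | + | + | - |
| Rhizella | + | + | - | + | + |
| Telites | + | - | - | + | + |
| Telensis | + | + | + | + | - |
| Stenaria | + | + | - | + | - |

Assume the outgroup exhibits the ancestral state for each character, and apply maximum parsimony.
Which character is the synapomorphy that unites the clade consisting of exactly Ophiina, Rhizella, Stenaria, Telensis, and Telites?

Char. 1

Character polarity is set by the outgroup: the derived state is whichever differs from the outgroup's state, so for Char. 5 the derived state is '-', and for the remaining characters it is '+'.
Only Ophiina, Rhizella, Stenaria, Telensis, and Telites show the derived state '+' for Char. 1, supporting them as a clade.
Char. 2 (derived state '+') is shared by Ophiina, Rhizella, Stenaria, and Telensis — a synapomorphy uniting that clade.
Only Ophiina and Telensis show the derived state '+' for Char. 3, supporting them as a clade.
Char. 4 (derived state '+') is shared by all ingroup taxa — unites the whole ingroup.
Only Ophiina, Stenaria, and Telensis show the derived state '-' for Char. 5, supporting them as a clade.
Most parsimonious ingroup topology: (Microodon,((((Ophiina,Telensis),Stenaria),Rhizella),Telites)).
The clade {Ophiina, Rhizella, Stenaria, Telensis, Telites} is supported by Char. 1: its derived state '+' occurs in exactly those taxa and in no other taxon (including the outgroup).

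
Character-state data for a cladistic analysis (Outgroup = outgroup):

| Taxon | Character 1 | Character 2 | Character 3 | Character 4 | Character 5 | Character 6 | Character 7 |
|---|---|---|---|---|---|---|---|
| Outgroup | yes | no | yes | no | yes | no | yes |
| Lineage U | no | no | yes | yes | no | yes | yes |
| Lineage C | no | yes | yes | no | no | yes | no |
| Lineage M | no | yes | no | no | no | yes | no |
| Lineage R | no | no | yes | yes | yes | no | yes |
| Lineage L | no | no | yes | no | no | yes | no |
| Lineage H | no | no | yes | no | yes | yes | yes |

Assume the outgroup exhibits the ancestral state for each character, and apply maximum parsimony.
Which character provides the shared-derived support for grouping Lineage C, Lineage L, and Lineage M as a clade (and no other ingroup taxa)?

Character 7

Character polarity is set by the outgroup: the derived state is whichever differs from the outgroup's state, so for Character 1, Character 3, Character 5, Character 7 the derived state is 'no', and for the remaining characters it is 'yes'.
All ingroup taxa share the derived state 'no' for Character 1; it defines the ingroup but does not resolve relationships within it.
Character 2 (derived state 'yes') is shared by Lineage C and Lineage M — a synapomorphy uniting that clade.
Character 3 (derived state 'no') is unique to Lineage M (autapomorphy; uninformative for grouping).
Character 4 (state 'yes') occurs in Lineage R and Lineage U but conflicts with the nesting implied by the other characters — most parsimoniously interpreted as homoplasy.
Character 5 (derived state 'no') is shared by Lineage C, Lineage L, Lineage M, and Lineage U — a synapomorphy uniting that clade.
Character 6: derived state 'yes' in Lineage C, Lineage H, Lineage L, Lineage M, and Lineage U only — synapomorphy for {Lineage C, Lineage H, Lineage L, Lineage M, Lineage U}.
Character 7: derived state 'no' in Lineage C, Lineage L, and Lineage M only — synapomorphy for {Lineage C, Lineage L, Lineage M}.
Most parsimonious ingroup topology: (((Lineage U,((Lineage C,Lineage M),Lineage L)),Lineage H),Lineage R).
The clade {Lineage C, Lineage L, Lineage M} is supported by Character 7: its derived state 'no' occurs in exactly those taxa and in no other taxon (including the outgroup).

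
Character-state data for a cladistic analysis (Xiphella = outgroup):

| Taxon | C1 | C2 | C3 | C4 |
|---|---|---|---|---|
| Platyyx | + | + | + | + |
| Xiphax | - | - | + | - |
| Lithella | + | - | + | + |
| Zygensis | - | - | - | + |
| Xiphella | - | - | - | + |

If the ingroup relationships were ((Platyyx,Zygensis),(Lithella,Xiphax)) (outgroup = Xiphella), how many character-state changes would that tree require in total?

Map each character onto ((Platyyx,Zygensis),(Lithella,Xiphax)) (rooted by Xiphella) and count the minimum state changes it requires (Fitch parsimony):
C1: 2; C2: 1; C3: 2; C4: 1.
Total tree length = 6.

6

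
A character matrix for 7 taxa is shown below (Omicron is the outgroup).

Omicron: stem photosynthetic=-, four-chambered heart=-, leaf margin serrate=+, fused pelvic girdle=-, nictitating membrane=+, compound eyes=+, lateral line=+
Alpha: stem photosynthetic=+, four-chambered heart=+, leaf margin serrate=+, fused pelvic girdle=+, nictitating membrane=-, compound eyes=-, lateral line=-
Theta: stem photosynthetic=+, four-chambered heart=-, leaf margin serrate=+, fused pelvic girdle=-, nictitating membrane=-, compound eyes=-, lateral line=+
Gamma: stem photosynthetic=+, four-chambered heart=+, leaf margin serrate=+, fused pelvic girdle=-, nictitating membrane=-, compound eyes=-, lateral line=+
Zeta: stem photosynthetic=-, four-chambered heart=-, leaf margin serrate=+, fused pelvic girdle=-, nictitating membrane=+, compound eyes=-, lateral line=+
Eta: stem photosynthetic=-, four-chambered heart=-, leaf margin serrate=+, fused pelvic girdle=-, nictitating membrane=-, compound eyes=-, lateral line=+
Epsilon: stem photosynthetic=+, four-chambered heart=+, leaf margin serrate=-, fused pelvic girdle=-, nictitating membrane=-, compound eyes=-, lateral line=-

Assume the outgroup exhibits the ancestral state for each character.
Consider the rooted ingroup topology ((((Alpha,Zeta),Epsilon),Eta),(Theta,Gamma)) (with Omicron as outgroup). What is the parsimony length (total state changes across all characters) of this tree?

Map each character onto ((((Alpha,Zeta),Epsilon),Eta),(Theta,Gamma)) (rooted by Omicron) and count the minimum state changes it requires (Fitch parsimony):
stem photosynthetic: 3; four-chambered heart: 3; leaf margin serrate: 1; fused pelvic girdle: 1; nictitating membrane: 2; compound eyes: 1; lateral line: 2.
Total tree length = 13.

13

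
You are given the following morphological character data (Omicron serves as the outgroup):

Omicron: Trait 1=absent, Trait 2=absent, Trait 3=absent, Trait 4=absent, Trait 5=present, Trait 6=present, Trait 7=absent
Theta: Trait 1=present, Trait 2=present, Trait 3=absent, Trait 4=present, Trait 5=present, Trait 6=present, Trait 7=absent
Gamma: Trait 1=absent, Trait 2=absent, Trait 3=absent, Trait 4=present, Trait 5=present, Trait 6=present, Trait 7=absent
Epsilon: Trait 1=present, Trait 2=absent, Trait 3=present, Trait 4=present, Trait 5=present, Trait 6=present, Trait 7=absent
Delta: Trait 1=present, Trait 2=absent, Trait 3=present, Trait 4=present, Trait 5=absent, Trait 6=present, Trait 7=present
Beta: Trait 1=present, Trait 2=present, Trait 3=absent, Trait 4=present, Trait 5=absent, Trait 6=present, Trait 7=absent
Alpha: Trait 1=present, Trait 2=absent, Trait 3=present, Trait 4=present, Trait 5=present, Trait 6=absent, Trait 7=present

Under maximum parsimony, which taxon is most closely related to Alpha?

Character polarity is set by the outgroup: the derived state is whichever differs from the outgroup's state, so for Trait 5, Trait 6 the derived state is 'absent', and for the remaining characters it is 'present'.
Trait 1 (derived state 'present') is shared by Alpha, Beta, Delta, Epsilon, and Theta — a synapomorphy uniting that clade.
Only Beta and Theta show the derived state 'present' for Trait 2, supporting them as a clade.
Only Alpha, Delta, and Epsilon show the derived state 'present' for Trait 3, supporting them as a clade.
All ingroup taxa share the derived state 'present' for Trait 4; it defines the ingroup but does not resolve relationships within it.
Trait 5 (state 'absent') occurs in Beta and Delta but conflicts with the nesting implied by the other characters — most parsimoniously interpreted as homoplasy.
Trait 6: derived state 'absent' in Alpha only — an autapomorphy, so it tells us nothing about relationships among taxa.
Only Alpha and Delta show the derived state 'present' for Trait 7, supporting them as a clade.
Most parsimonious ingroup topology: (((Theta,Beta),(Epsilon,(Delta,Alpha))),Gamma).
Alpha and Delta form a cherry on this tree, so they are sister taxa.

Delta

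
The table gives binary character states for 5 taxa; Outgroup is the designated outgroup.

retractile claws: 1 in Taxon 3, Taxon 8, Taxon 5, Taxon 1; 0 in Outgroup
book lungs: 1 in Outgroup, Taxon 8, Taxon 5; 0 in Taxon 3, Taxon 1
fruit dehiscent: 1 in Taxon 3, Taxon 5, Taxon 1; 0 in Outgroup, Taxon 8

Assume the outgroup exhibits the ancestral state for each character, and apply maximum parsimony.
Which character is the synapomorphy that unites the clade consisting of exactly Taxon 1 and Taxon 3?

book lungs

Character polarity is set by the outgroup: the derived state is whichever differs from the outgroup's state, so for book lungs the derived state is '0', and for the remaining characters it is '1'.
retractile claws (derived state '1') is shared by all ingroup taxa — unites the whole ingroup.
book lungs (derived state '0') is shared by Taxon 1 and Taxon 3 — a synapomorphy uniting that clade.
Only Taxon 1, Taxon 3, and Taxon 5 show the derived state '1' for fruit dehiscent, supporting them as a clade.
Most parsimonious ingroup topology: (((Taxon 3,Taxon 1),Taxon 5),Taxon 8).
The clade {Taxon 1, Taxon 3} is supported by book lungs: its derived state '0' occurs in exactly those taxa and in no other taxon (including the outgroup).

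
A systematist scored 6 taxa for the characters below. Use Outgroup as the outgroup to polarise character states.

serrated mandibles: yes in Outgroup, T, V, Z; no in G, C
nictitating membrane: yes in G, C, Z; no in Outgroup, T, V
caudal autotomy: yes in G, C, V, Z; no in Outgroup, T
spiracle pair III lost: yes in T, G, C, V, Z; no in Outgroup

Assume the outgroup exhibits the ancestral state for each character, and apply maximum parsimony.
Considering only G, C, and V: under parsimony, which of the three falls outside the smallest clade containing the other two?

V

Character polarity is set by the outgroup: the derived state is whichever differs from the outgroup's state, so for serrated mandibles the derived state is 'no', and for the remaining characters it is 'yes'.
Only C and G show the derived state 'no' for serrated mandibles, supporting them as a clade.
Only C, G, and Z show the derived state 'yes' for nictitating membrane, supporting them as a clade.
caudal autotomy (derived state 'yes') is shared by C, G, V, and Z — a synapomorphy uniting that clade.
spiracle pair III lost (derived state 'yes') is shared by all ingroup taxa — unites the whole ingroup.
Most parsimonious ingroup topology: ((((C,G),Z),V),T).
G and C share a more recent common ancestor with each other than either does with V, so V is the least closely related of the three.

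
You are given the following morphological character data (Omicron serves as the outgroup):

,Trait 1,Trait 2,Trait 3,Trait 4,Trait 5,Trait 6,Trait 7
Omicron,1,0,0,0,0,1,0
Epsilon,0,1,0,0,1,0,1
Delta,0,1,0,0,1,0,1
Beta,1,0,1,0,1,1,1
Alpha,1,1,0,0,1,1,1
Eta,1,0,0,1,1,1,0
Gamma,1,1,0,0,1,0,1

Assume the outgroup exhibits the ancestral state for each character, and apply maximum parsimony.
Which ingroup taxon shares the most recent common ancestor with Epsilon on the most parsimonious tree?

Character polarity is set by the outgroup: the derived state is whichever differs from the outgroup's state, so for Trait 1, Trait 6 the derived state is '0', and for the remaining characters it is '1'.
Only Delta and Epsilon show the derived state '0' for Trait 1, supporting them as a clade.
Trait 2 (derived state '1') is shared by Alpha, Delta, Epsilon, and Gamma — a synapomorphy uniting that clade.
Trait 3 (derived state '1') is unique to Beta (autapomorphy; uninformative for grouping).
Trait 4 (derived state '1') is unique to Eta (autapomorphy; uninformative for grouping).
Trait 5 (derived state '1') is shared by all ingroup taxa — unites the whole ingroup.
Only Delta, Epsilon, and Gamma show the derived state '0' for Trait 6, supporting them as a clade.
Only Alpha, Beta, Delta, Epsilon, and Gamma show the derived state '1' for Trait 7, supporting them as a clade.
Most parsimonious ingroup topology: (((((Epsilon,Delta),Gamma),Alpha),Beta),Eta).
Epsilon and Delta form a cherry on this tree, so they are sister taxa.

Delta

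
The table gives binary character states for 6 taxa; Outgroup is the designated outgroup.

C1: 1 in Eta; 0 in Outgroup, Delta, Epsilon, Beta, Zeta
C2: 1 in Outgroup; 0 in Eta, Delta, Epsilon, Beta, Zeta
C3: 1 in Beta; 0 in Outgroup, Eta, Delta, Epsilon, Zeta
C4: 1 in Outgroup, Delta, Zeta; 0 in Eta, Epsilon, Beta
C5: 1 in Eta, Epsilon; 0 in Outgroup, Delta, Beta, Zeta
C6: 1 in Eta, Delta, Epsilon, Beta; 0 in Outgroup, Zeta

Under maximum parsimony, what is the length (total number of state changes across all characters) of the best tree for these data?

Character polarity is set by the outgroup: the derived state is whichever differs from the outgroup's state, so for C2, C4 the derived state is '0', and for the remaining characters it is '1'.
C1 (derived state '1') is unique to Eta (autapomorphy; uninformative for grouping).
C2 (derived state '0') is shared by all ingroup taxa — unites the whole ingroup.
C3: derived state '1' in Beta only — an autapomorphy, so it tells us nothing about relationships among taxa.
C4 (derived state '0') is shared by Beta, Epsilon, and Eta — a synapomorphy uniting that clade.
C5 (derived state '1') is shared by Epsilon and Eta — a synapomorphy uniting that clade.
Only Beta, Delta, Epsilon, and Eta show the derived state '1' for C6, supporting them as a clade.
Most parsimonious ingroup topology: ((((Eta,Epsilon),Beta),Delta),Zeta).
Changes per character on this tree: C1: 1; C2: 1; C3: 1; C4: 1; C5: 1; C6: 1.
Total = 6.

6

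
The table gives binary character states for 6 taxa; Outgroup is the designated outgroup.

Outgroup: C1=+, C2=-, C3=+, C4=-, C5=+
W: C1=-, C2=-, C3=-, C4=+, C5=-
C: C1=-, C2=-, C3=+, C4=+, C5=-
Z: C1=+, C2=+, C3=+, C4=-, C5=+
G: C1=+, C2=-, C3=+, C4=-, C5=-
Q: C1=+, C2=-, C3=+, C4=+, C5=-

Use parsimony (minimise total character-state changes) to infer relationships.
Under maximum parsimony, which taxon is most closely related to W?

Character polarity is set by the outgroup: the derived state is whichever differs from the outgroup's state, so for C1, C3, C5 the derived state is '-', and for the remaining characters it is '+'.
C1: derived state '-' in C and W only — synapomorphy for {C, W}.
C2: derived state '+' in Z only — an autapomorphy, so it tells us nothing about relationships among taxa.
C3 (derived state '-') is unique to W (autapomorphy; uninformative for grouping).
C4: derived state '+' in C, Q, and W only — synapomorphy for {C, Q, W}.
Only C, G, Q, and W show the derived state '-' for C5, supporting them as a clade.
Most parsimonious ingroup topology: ((((W,C),Q),G),Z).
W and C form a cherry on this tree, so they are sister taxa.

C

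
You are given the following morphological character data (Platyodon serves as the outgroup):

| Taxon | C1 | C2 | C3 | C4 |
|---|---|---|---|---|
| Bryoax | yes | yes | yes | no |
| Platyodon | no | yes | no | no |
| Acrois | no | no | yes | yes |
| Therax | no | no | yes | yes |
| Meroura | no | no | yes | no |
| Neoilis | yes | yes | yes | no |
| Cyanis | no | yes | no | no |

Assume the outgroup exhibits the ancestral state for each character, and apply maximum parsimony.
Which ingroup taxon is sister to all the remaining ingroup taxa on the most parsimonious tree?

Cyanis

Character polarity is set by the outgroup: the derived state is whichever differs from the outgroup's state, so for C2 the derived state is 'no', and for the remaining characters it is 'yes'.
C1 (derived state 'yes') is shared by Bryoax and Neoilis — a synapomorphy uniting that clade.
C2: derived state 'no' in Acrois, Meroura, and Therax only — synapomorphy for {Acrois, Meroura, Therax}.
C3: derived state 'yes' in Acrois, Bryoax, Meroura, Neoilis, and Therax only — synapomorphy for {Acrois, Bryoax, Meroura, Neoilis, Therax}.
C4 (derived state 'yes') is shared by Acrois and Therax — a synapomorphy uniting that clade.
Most parsimonious ingroup topology: ((((Acrois,Therax),Meroura),(Neoilis,Bryoax)),Cyanis).
Cyanis is sister to the clade containing all other ingroup taxa, so it is the earliest-diverging (most basal) ingroup lineage.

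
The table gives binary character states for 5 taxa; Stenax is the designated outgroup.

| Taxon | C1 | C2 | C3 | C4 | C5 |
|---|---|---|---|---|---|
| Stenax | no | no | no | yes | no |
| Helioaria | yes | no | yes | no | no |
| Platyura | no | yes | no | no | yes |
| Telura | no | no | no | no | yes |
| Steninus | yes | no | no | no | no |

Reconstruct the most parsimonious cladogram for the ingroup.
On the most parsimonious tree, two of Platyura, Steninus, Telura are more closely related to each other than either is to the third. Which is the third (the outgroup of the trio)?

Character polarity is set by the outgroup: the derived state is whichever differs from the outgroup's state, so for C4 the derived state is 'no', and for the remaining characters it is 'yes'.
C1: derived state 'yes' in Helioaria and Steninus only — synapomorphy for {Helioaria, Steninus}.
C2: derived state 'yes' in Platyura only — an autapomorphy, so it tells us nothing about relationships among taxa.
C3: derived state 'yes' in Helioaria only — an autapomorphy, so it tells us nothing about relationships among taxa.
C4 (derived state 'no') is shared by all ingroup taxa — unites the whole ingroup.
Only Platyura and Telura show the derived state 'yes' for C5, supporting them as a clade.
Most parsimonious ingroup topology: ((Helioaria,Steninus),(Platyura,Telura)).
Platyura and Telura share a more recent common ancestor with each other than either does with Steninus, so Steninus is the least closely related of the three.

Steninus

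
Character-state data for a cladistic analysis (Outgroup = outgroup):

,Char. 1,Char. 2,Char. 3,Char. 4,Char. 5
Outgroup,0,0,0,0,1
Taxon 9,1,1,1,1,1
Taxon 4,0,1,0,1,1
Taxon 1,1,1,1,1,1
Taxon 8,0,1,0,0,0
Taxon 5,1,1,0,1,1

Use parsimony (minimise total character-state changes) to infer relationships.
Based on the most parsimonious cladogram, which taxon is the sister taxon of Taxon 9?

Character polarity is set by the outgroup: the derived state is whichever differs from the outgroup's state, so for Char. 5 the derived state is '0', and for the remaining characters it is '1'.
Only Taxon 1, Taxon 5, and Taxon 9 show the derived state '1' for Char. 1, supporting them as a clade.
All ingroup taxa share the derived state '1' for Char. 2; it defines the ingroup but does not resolve relationships within it.
Char. 3 (derived state '1') is shared by Taxon 1 and Taxon 9 — a synapomorphy uniting that clade.
Char. 4 (derived state '1') is shared by Taxon 1, Taxon 4, Taxon 5, and Taxon 9 — a synapomorphy uniting that clade.
Char. 5 (derived state '0') is unique to Taxon 8 (autapomorphy; uninformative for grouping).
Most parsimonious ingroup topology: ((((Taxon 9,Taxon 1),Taxon 5),Taxon 4),Taxon 8).
Taxon 9 and Taxon 1 form a cherry on this tree, so they are sister taxa.

Taxon 1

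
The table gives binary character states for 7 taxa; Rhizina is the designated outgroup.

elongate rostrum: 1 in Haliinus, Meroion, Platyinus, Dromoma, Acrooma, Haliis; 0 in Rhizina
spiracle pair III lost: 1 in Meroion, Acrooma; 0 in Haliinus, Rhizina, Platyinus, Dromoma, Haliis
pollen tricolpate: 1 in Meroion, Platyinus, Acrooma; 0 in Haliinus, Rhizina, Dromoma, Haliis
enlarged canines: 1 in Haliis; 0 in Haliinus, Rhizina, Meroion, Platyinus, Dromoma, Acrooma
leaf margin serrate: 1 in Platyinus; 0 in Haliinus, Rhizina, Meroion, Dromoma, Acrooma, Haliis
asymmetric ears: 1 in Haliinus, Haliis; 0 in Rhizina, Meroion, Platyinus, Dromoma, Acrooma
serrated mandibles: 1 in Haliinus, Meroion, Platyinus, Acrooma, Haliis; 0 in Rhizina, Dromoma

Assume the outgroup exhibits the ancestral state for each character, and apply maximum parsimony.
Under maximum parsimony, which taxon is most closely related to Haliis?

The outgroup has state '0' for every character, so '1' is the derived state throughout.
elongate rostrum (derived state '1') is shared by all ingroup taxa — unites the whole ingroup.
spiracle pair III lost: derived state '1' in Acrooma and Meroion only — synapomorphy for {Acrooma, Meroion}.
Only Acrooma, Meroion, and Platyinus show the derived state '1' for pollen tricolpate, supporting them as a clade.
enlarged canines: derived state '1' in Haliis only — an autapomorphy, so it tells us nothing about relationships among taxa.
leaf margin serrate (derived state '1') is unique to Platyinus (autapomorphy; uninformative for grouping).
Only Haliinus and Haliis show the derived state '1' for asymmetric ears, supporting them as a clade.
serrated mandibles: derived state '1' in Acrooma, Haliinus, Haliis, Meroion, and Platyinus only — synapomorphy for {Acrooma, Haliinus, Haliis, Meroion, Platyinus}.
Most parsimonious ingroup topology: ((((Acrooma,Meroion),Platyinus),(Haliis,Haliinus)),Dromoma).
Haliis and Haliinus form a cherry on this tree, so they are sister taxa.

Haliinus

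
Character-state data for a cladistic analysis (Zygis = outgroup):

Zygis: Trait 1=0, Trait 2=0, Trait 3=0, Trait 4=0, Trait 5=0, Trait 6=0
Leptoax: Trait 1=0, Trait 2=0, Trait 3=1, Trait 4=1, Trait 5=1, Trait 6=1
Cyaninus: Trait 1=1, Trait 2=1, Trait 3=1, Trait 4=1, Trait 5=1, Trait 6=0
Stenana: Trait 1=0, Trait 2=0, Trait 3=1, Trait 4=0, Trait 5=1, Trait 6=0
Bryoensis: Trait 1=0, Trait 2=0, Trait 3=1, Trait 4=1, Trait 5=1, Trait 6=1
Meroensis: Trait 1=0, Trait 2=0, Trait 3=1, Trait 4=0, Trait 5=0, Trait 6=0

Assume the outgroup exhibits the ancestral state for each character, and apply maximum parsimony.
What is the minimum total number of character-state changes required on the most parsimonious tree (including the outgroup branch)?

6

The outgroup has state '0' for every character, so '1' is the derived state throughout.
Trait 1 (derived state '1') is unique to Cyaninus (autapomorphy; uninformative for grouping).
Trait 2: derived state '1' in Cyaninus only — an autapomorphy, so it tells us nothing about relationships among taxa.
All ingroup taxa share the derived state '1' for Trait 3; it defines the ingroup but does not resolve relationships within it.
Only Bryoensis, Cyaninus, and Leptoax show the derived state '1' for Trait 4, supporting them as a clade.
Only Bryoensis, Cyaninus, Leptoax, and Stenana show the derived state '1' for Trait 5, supporting them as a clade.
Trait 6 (derived state '1') is shared by Bryoensis and Leptoax — a synapomorphy uniting that clade.
Most parsimonious ingroup topology: ((((Leptoax,Bryoensis),Cyaninus),Stenana),Meroensis).
Changes per character on this tree: Trait 1: 1; Trait 2: 1; Trait 3: 1; Trait 4: 1; Trait 5: 1; Trait 6: 1.
Total = 6.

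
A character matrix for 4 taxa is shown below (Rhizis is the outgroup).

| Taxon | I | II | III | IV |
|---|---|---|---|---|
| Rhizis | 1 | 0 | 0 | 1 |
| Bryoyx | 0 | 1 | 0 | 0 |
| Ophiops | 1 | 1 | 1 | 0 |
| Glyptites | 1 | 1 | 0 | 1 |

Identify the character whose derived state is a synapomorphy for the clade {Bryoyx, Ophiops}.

IV

Character polarity is set by the outgroup: the derived state is whichever differs from the outgroup's state, so for I, IV the derived state is '0', and for the remaining characters it is '1'.
I: derived state '0' in Bryoyx only — an autapomorphy, so it tells us nothing about relationships among taxa.
All ingroup taxa share the derived state '1' for II; it defines the ingroup but does not resolve relationships within it.
III (derived state '1') is unique to Ophiops (autapomorphy; uninformative for grouping).
IV (derived state '0') is shared by Bryoyx and Ophiops — a synapomorphy uniting that clade.
Most parsimonious ingroup topology: ((Bryoyx,Ophiops),Glyptites).
The clade {Bryoyx, Ophiops} is supported by IV: its derived state '0' occurs in exactly those taxa and in no other taxon (including the outgroup).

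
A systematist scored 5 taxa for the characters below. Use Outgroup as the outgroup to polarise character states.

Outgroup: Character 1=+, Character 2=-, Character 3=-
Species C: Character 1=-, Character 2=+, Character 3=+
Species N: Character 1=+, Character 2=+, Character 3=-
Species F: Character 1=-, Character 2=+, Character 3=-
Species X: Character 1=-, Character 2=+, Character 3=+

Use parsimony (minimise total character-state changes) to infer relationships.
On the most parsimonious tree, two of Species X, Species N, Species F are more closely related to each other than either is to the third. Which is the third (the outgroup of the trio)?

Species N

Character polarity is set by the outgroup: the derived state is whichever differs from the outgroup's state, so for Character 1 the derived state is '-', and for the remaining characters it is '+'.
Character 1 (derived state '-') is shared by Species C, Species F, and Species X — a synapomorphy uniting that clade.
All ingroup taxa share the derived state '+' for Character 2; it defines the ingroup but does not resolve relationships within it.
Character 3 (derived state '+') is shared by Species C and Species X — a synapomorphy uniting that clade.
Most parsimonious ingroup topology: (((Species C,Species X),Species F),Species N).
Species X and Species F share a more recent common ancestor with each other than either does with Species N, so Species N is the least closely related of the three.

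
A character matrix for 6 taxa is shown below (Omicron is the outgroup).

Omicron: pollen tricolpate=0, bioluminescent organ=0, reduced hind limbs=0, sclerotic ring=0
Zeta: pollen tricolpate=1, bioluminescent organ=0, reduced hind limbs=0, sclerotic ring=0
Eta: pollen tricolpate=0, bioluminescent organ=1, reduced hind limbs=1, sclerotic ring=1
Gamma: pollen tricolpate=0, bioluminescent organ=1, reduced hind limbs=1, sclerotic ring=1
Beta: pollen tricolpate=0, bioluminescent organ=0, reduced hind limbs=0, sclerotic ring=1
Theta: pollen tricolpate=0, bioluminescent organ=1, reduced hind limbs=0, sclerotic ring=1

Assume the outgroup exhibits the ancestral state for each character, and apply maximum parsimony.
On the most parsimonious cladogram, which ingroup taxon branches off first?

The outgroup has state '0' for every character, so '1' is the derived state throughout.
pollen tricolpate (derived state '1') is unique to Zeta (autapomorphy; uninformative for grouping).
bioluminescent organ: derived state '1' in Eta, Gamma, and Theta only — synapomorphy for {Eta, Gamma, Theta}.
reduced hind limbs: derived state '1' in Eta and Gamma only — synapomorphy for {Eta, Gamma}.
sclerotic ring (derived state '1') is shared by Beta, Eta, Gamma, and Theta — a synapomorphy uniting that clade.
Most parsimonious ingroup topology: (Zeta,(((Eta,Gamma),Theta),Beta)).
Zeta is sister to the clade containing all other ingroup taxa, so it is the earliest-diverging (most basal) ingroup lineage.

Zeta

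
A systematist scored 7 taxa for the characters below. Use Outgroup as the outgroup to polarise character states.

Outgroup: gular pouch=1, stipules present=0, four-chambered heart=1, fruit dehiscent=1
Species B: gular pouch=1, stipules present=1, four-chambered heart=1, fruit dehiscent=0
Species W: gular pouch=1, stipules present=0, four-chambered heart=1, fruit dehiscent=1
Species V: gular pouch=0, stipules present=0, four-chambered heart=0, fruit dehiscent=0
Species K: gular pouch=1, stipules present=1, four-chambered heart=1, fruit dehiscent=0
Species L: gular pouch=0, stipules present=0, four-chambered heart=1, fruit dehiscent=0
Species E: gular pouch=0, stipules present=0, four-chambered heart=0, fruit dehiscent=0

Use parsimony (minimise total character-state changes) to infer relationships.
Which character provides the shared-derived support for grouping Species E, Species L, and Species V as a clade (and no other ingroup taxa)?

gular pouch

Character polarity is set by the outgroup: the derived state is whichever differs from the outgroup's state, so for gular pouch, four-chambered heart, fruit dehiscent the derived state is '0', and for the remaining characters it is '1'.
Only Species E, Species L, and Species V show the derived state '0' for gular pouch, supporting them as a clade.
stipules present: derived state '1' in Species B and Species K only — synapomorphy for {Species B, Species K}.
four-chambered heart: derived state '0' in Species E and Species V only — synapomorphy for {Species E, Species V}.
fruit dehiscent: derived state '0' in Species B, Species E, Species K, Species L, and Species V only — synapomorphy for {Species B, Species E, Species K, Species L, Species V}.
Most parsimonious ingroup topology: (((Species B,Species K),((Species V,Species E),Species L)),Species W).
The clade {Species E, Species L, Species V} is supported by gular pouch: its derived state '0' occurs in exactly those taxa and in no other taxon (including the outgroup).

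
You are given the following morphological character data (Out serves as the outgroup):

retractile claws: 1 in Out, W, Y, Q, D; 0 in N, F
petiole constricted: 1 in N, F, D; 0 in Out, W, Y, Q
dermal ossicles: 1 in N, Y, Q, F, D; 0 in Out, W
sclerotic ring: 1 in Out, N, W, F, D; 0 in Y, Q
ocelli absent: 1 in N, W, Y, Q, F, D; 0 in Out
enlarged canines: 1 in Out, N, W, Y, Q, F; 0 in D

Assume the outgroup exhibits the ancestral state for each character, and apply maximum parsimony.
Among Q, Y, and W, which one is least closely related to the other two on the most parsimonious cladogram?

Character polarity is set by the outgroup: the derived state is whichever differs from the outgroup's state, so for retractile claws, sclerotic ring, enlarged canines the derived state is '0', and for the remaining characters it is '1'.
Only F and N show the derived state '0' for retractile claws, supporting them as a clade.
petiole constricted (derived state '1') is shared by D, F, and N — a synapomorphy uniting that clade.
dermal ossicles (derived state '1') is shared by D, F, N, Q, and Y — a synapomorphy uniting that clade.
sclerotic ring (derived state '0') is shared by Q and Y — a synapomorphy uniting that clade.
ocelli absent (derived state '1') is shared by all ingroup taxa — unites the whole ingroup.
enlarged canines: derived state '0' in D only — an autapomorphy, so it tells us nothing about relationships among taxa.
Most parsimonious ingroup topology: ((((N,F),D),(Y,Q)),W).
Y and Q share a more recent common ancestor with each other than either does with W, so W is the least closely related of the three.

W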